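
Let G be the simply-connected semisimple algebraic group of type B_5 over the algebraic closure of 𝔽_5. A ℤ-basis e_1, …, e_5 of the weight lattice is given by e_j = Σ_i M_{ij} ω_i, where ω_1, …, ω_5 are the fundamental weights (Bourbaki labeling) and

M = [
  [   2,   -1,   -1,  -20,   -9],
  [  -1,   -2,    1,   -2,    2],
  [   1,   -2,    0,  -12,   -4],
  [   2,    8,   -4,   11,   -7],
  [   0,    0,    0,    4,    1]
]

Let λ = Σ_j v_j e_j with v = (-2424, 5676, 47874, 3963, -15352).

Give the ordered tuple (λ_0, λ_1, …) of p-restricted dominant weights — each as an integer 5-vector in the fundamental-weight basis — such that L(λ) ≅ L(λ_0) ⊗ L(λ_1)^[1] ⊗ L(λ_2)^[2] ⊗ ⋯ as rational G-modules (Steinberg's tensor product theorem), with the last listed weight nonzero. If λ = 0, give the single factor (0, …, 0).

Converting to the ω-basis (c_i = row i of M dotted with v = (-2424, 5676, 47874, 3963, -15352)):
  c_1 = (2)·(-2424) + (-1)·(5676) + (-1)·(47874) + (-20)·(3963) + (-9)·(-15352) = 510
  c_2 = (-1)·(-2424) + (-2)·(5676) + (1)·(47874) + (-2)·(3963) + (2)·(-15352) = 316
  c_3 = (1)·(-2424) + (-2)·(5676) + (0)·(47874) + (-12)·(3963) + (-4)·(-15352) = 76
  c_4 = (2)·(-2424) + (8)·(5676) + (-4)·(47874) + (11)·(3963) + (-7)·(-15352) = 121
  c_5 = (0)·(-2424) + (0)·(5676) + (0)·(47874) + (4)·(3963) + (1)·(-15352) = 500
Expand coordinatewise in base 5:
  c_1 = 510 = 0·5^0 + 2·5^1 + 0·5^2 + 4·5^3
  c_2 = 316 = 1·5^0 + 3·5^1 + 2·5^2 + 2·5^3
  c_3 = 76 = 1·5^0 + 0·5^1 + 3·5^2
  c_4 = 121 = 1·5^0 + 4·5^1 + 4·5^2
  c_5 = 500 = 0·5^0 + 0·5^1 + 0·5^2 + 4·5^3
Factor λ_0 = (0, 1, 1, 1, 0)
Factor λ_1 = (2, 3, 0, 4, 0)
Factor λ_2 = (0, 2, 3, 4, 0)
Factor λ_3 = (4, 2, 0, 0, 4)

((0, 1, 1, 1, 0), (2, 3, 0, 4, 0), (0, 2, 3, 4, 0), (4, 2, 0, 0, 4))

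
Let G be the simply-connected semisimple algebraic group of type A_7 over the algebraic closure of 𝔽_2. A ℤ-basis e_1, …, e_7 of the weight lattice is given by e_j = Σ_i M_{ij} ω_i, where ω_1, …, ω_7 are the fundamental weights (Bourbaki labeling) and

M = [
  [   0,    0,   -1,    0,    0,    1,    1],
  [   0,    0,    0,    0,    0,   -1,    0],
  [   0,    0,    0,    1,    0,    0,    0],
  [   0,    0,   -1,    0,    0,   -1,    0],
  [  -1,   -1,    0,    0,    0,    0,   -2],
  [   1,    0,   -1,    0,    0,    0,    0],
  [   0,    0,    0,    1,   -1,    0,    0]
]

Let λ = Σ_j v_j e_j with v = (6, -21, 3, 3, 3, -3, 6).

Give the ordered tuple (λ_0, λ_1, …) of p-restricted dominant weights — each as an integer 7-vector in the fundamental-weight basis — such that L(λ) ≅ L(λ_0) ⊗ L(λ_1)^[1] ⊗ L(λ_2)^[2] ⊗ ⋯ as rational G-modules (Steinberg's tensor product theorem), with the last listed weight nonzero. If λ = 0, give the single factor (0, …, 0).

((0, 1, 1, 0, 1, 1, 0), (0, 1, 1, 0, 1, 1, 0))

Change of basis e → ω: c = M·v where v = (6, -21, 3, 3, 3, -3, 6):
  c_1 = 0·6 + (0)·(-21) + (-1)·(3) + 0·3 + 0·3 + (1)·(-3) + 1·6 = 0
  c_2 = 0·6 + (0)·(-21) + 0·3 + 0·3 + 0·3 + (-1)·(-3) + 0·6 = 3
  c_3 = 0·6 + (0)·(-21) + 0·3 + 1·3 + 0·3 + (0)·(-3) + 0·6 = 3
  c_4 = 0·6 + (0)·(-21) + (-1)·(3) + 0·3 + 0·3 + (-1)·(-3) + 0·6 = 0
  c_5 = (-1)·(6) + (-1)·(-21) + 0·3 + 0·3 + 0·3 + (0)·(-3) + (-2)·(6) = 3
  c_6 = 1·6 + (0)·(-21) + (-1)·(3) + 0·3 + 0·3 + (0)·(-3) + 0·6 = 3
  c_7 = 0·6 + (0)·(-21) + 0·3 + 1·3 + (-1)·(3) + (0)·(-3) + 0·6 = 0
Expand coordinatewise in base 2:
  c_1 = 0
  c_2 = 3 = 1·2^0 + 1·2^1
  c_3 = 3 = 1·2^0 + 1·2^1
  c_4 = 0
  c_5 = 3 = 1·2^0 + 1·2^1
  c_6 = 3 = 1·2^0 + 1·2^1
  c_7 = 0
λ_0 = (0, 1, 1, 0, 1, 1, 0)
λ_1 = (0, 1, 1, 0, 1, 1, 0)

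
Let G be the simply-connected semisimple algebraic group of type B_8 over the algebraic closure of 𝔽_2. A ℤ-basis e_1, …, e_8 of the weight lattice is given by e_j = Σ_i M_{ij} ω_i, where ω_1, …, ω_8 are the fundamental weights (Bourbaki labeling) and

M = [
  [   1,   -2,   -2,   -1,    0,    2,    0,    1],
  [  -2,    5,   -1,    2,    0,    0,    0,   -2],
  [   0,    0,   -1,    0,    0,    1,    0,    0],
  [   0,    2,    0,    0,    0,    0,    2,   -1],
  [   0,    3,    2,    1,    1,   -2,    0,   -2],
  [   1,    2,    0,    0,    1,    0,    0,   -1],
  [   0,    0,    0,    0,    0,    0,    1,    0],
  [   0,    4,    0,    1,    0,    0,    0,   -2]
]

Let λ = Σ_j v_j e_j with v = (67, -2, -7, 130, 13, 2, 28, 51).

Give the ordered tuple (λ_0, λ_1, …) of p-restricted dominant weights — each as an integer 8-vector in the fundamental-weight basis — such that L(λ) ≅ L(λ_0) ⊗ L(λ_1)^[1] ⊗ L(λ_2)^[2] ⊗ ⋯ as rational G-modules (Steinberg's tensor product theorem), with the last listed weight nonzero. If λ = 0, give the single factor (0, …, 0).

Converting to the ω-basis (c_i = row i of M dotted with v = (67, -2, -7, 130, 13, 2, 28, 51)):
  c_1 = (1)·(67) + (-2)·(-2) + (-2)·(-7) + (-1)·(130) + (0)·(13) + (2)·(2) + (0)·(28) + (1)·(51) = 10
  c_2 = (-2)·(67) + (5)·(-2) + (-1)·(-7) + (2)·(130) + (0)·(13) + (0)·(2) + (0)·(28) + (-2)·(51) = 21
  c_3 = (0)·(67) + (0)·(-2) + (-1)·(-7) + (0)·(130) + (0)·(13) + (1)·(2) + (0)·(28) + (0)·(51) = 9
  c_4 = (0)·(67) + (2)·(-2) + (0)·(-7) + (0)·(130) + (0)·(13) + (0)·(2) + (2)·(28) + (-1)·(51) = 1
  c_5 = (0)·(67) + (3)·(-2) + (2)·(-7) + (1)·(130) + (1)·(13) + (-2)·(2) + (0)·(28) + (-2)·(51) = 17
  c_6 = (1)·(67) + (2)·(-2) + (0)·(-7) + (0)·(130) + (1)·(13) + (0)·(2) + (0)·(28) + (-1)·(51) = 25
  c_7 = (0)·(67) + (0)·(-2) + (0)·(-7) + (0)·(130) + (0)·(13) + (0)·(2) + (1)·(28) + (0)·(51) = 28
  c_8 = (0)·(67) + (4)·(-2) + (0)·(-7) + (1)·(130) + (0)·(13) + (0)·(2) + (0)·(28) + (-2)·(51) = 20
Base-2 expansion of each c_i:
  c_1 = 10 = 0·2^0 + 1·2^1 + 0·2^2 + 1·2^3
  c_2 = 21 = 1·2^0 + 0·2^1 + 1·2^2 + 0·2^3 + 1·2^4
  c_3 = 9 = 1·2^0 + 0·2^1 + 0·2^2 + 1·2^3
  c_4 = 1 = 1·2^0
  c_5 = 17 = 1·2^0 + 0·2^1 + 0·2^2 + 0·2^3 + 1·2^4
  c_6 = 25 = 1·2^0 + 0·2^1 + 0·2^2 + 1·2^3 + 1·2^4
  c_7 = 28 = 0·2^0 + 0·2^1 + 1·2^2 + 1·2^3 + 1·2^4
  c_8 = 20 = 0·2^0 + 0·2^1 + 1·2^2 + 0·2^3 + 1·2^4
Factor λ_0 = (0, 1, 1, 1, 1, 1, 0, 0)
Factor λ_1 = (1, 0, 0, 0, 0, 0, 0, 0)
Factor λ_2 = (0, 1, 0, 0, 0, 0, 1, 1)
Factor λ_3 = (1, 0, 1, 0, 0, 1, 1, 0)
Factor λ_4 = (0, 1, 0, 0, 1, 1, 1, 1)

((0, 1, 1, 1, 1, 1, 0, 0), (1, 0, 0, 0, 0, 0, 0, 0), (0, 1, 0, 0, 0, 0, 1, 1), (1, 0, 1, 0, 0, 1, 1, 0), (0, 1, 0, 0, 1, 1, 1, 1))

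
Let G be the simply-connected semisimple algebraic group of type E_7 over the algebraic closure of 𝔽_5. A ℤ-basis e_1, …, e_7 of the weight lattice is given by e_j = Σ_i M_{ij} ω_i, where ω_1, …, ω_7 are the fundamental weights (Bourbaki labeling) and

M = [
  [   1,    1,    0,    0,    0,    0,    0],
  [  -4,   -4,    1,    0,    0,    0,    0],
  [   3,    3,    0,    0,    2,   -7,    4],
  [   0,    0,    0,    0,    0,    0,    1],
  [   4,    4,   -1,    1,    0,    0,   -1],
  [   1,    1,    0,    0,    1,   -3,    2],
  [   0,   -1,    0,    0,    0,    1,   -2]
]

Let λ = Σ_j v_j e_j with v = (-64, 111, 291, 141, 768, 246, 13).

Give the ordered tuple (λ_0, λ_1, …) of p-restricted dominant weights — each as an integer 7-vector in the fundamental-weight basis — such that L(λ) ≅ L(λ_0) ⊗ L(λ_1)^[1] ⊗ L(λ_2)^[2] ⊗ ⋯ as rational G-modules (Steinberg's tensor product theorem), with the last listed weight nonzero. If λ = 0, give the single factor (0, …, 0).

((2, 3, 2, 3, 0, 3, 4), (4, 0, 1, 2, 0, 0, 1), (1, 4, 0, 0, 1, 4, 4))

Change of basis e → ω: c = M·v where v = (-64, 111, 291, 141, 768, 246, 13):
  c_1 = (1)·(-64) + 1·111 + 0·291 + 0·141 + 0·768 + 0·246 + 0·13 = 47
  c_2 = (-4)·(-64) + (-4)·(111) + 1·291 + 0·141 + 0·768 + 0·246 + 0·13 = 103
  c_3 = (3)·(-64) + 3·111 + 0·291 + 0·141 + 2·768 + (-7)·(246) + 4·13 = 7
  c_4 = (0)·(-64) + 0·111 + 0·291 + 0·141 + 0·768 + 0·246 + 1·13 = 13
  c_5 = (4)·(-64) + 4·111 + (-1)·(291) + 1·141 + 0·768 + 0·246 + (-1)·(13) = 25
  c_6 = (1)·(-64) + 1·111 + 0·291 + 0·141 + 1·768 + (-3)·(246) + 2·13 = 103
  c_7 = (0)·(-64) + (-1)·(111) + 0·291 + 0·141 + 0·768 + 1·246 + (-2)·(13) = 109
Expand coordinatewise in base 5:
  c_1 = 47 = 2·5^0 + 4·5^1 + 1·5^2
  c_2 = 103 = 3·5^0 + 0·5^1 + 4·5^2
  c_3 = 7 = 2·5^0 + 1·5^1
  c_4 = 13 = 3·5^0 + 2·5^1
  c_5 = 25 = 0·5^0 + 0·5^1 + 1·5^2
  c_6 = 103 = 3·5^0 + 0·5^1 + 4·5^2
  c_7 = 109 = 4·5^0 + 1·5^1 + 4·5^2
Factor λ_0 = (2, 3, 2, 3, 0, 3, 4)
Factor λ_1 = (4, 0, 1, 2, 0, 0, 1)
Factor λ_2 = (1, 4, 0, 0, 1, 4, 4)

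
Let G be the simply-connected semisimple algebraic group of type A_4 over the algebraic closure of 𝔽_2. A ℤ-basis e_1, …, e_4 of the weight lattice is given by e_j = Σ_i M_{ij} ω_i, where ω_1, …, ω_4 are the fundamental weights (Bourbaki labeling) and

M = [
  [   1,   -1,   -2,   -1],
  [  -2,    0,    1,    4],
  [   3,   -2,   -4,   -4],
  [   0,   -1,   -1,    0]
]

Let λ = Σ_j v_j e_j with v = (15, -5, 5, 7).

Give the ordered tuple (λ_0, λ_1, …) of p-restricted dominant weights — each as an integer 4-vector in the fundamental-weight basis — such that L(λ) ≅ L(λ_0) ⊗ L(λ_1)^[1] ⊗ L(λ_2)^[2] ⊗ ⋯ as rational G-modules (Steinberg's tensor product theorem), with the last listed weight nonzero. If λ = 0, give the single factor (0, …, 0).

((1, 1, 1, 0), (1, 1, 1, 0), (0, 0, 1, 0))

Change of basis e → ω: c = M·v where v = (15, -5, 5, 7):
  c_1 = (1)·(15) + (-1)·(-5) + (-2)·(5) + (-1)·(7) = 3
  c_2 = (-2)·(15) + (0)·(-5) + (1)·(5) + (4)·(7) = 3
  c_3 = (3)·(15) + (-2)·(-5) + (-4)·(5) + (-4)·(7) = 7
  c_4 = (0)·(15) + (-1)·(-5) + (-1)·(5) + (0)·(7) = 0
Base-2 expansion of each c_i:
  c_1 = 3 = 1·2^0 + 1·2^1
  c_2 = 3 = 1·2^0 + 1·2^1
  c_3 = 7 = 1·2^0 + 1·2^1 + 1·2^2
  c_4 = 0
λ_0 = (1, 1, 1, 0)
λ_1 = (1, 1, 1, 0)
λ_2 = (0, 0, 1, 0)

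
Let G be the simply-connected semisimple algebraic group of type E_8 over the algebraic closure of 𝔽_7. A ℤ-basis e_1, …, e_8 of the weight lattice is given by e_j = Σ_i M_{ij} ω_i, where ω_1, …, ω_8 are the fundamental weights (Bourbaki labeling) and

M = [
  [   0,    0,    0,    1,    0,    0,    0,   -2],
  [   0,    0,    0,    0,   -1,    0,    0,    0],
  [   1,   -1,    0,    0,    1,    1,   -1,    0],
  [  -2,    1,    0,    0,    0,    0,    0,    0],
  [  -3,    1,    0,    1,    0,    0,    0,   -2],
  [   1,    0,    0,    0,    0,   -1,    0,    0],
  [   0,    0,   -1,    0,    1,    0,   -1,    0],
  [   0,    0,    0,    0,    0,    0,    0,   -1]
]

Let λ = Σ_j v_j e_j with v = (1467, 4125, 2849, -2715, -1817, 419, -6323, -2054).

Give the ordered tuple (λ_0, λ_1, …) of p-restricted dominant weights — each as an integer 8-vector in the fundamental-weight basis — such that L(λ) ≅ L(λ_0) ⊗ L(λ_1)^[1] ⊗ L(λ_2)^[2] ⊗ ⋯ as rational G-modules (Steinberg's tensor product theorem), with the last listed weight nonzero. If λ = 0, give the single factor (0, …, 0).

((0, 4, 6, 1, 4, 5, 5, 3), (3, 0, 1, 2, 5, 2, 5, 6), (0, 2, 4, 3, 1, 0, 5, 6), (4, 5, 6, 3, 3, 3, 4, 5))

Converting to the ω-basis (c_i = row i of M dotted with v = (1467, 4125, 2849, -2715, -1817, 419, -6323, -2054)):
  c_1 = 0·1467 + 0·4125 + 0·2849 + (1)·(-2715) + (0)·(-1817) + 0·419 + (0)·(-6323) + (-2)·(-2054) = 1393
  c_2 = 0·1467 + 0·4125 + 0·2849 + (0)·(-2715) + (-1)·(-1817) + 0·419 + (0)·(-6323) + (0)·(-2054) = 1817
  c_3 = 1·1467 + (-1)·(4125) + 0·2849 + (0)·(-2715) + (1)·(-1817) + 1·419 + (-1)·(-6323) + (0)·(-2054) = 2267
  c_4 = (-2)·(1467) + 1·4125 + 0·2849 + (0)·(-2715) + (0)·(-1817) + 0·419 + (0)·(-6323) + (0)·(-2054) = 1191
  c_5 = (-3)·(1467) + 1·4125 + 0·2849 + (1)·(-2715) + (0)·(-1817) + 0·419 + (0)·(-6323) + (-2)·(-2054) = 1117
  c_6 = 1·1467 + 0·4125 + 0·2849 + (0)·(-2715) + (0)·(-1817) + (-1)·(419) + (0)·(-6323) + (0)·(-2054) = 1048
  c_7 = 0·1467 + 0·4125 + (-1)·(2849) + (0)·(-2715) + (1)·(-1817) + 0·419 + (-1)·(-6323) + (0)·(-2054) = 1657
  c_8 = 0·1467 + 0·4125 + 0·2849 + (0)·(-2715) + (0)·(-1817) + 0·419 + (0)·(-6323) + (-1)·(-2054) = 2054
Writing each c_i in base p = 7:
  c_1 = 1393 = 0·7^0 + 3·7^1 + 0·7^2 + 4·7^3
  c_2 = 1817 = 4·7^0 + 0·7^1 + 2·7^2 + 5·7^3
  c_3 = 2267 = 6·7^0 + 1·7^1 + 4·7^2 + 6·7^3
  c_4 = 1191 = 1·7^0 + 2·7^1 + 3·7^2 + 3·7^3
  c_5 = 1117 = 4·7^0 + 5·7^1 + 1·7^2 + 3·7^3
  c_6 = 1048 = 5·7^0 + 2·7^1 + 0·7^2 + 3·7^3
  c_7 = 1657 = 5·7^0 + 5·7^1 + 5·7^2 + 4·7^3
  c_8 = 2054 = 3·7^0 + 6·7^1 + 6·7^2 + 5·7^3
Factor λ_0 = (0, 4, 6, 1, 4, 5, 5, 3)
Factor λ_1 = (3, 0, 1, 2, 5, 2, 5, 6)
Factor λ_2 = (0, 2, 4, 3, 1, 0, 5, 6)
Factor λ_3 = (4, 5, 6, 3, 3, 3, 4, 5)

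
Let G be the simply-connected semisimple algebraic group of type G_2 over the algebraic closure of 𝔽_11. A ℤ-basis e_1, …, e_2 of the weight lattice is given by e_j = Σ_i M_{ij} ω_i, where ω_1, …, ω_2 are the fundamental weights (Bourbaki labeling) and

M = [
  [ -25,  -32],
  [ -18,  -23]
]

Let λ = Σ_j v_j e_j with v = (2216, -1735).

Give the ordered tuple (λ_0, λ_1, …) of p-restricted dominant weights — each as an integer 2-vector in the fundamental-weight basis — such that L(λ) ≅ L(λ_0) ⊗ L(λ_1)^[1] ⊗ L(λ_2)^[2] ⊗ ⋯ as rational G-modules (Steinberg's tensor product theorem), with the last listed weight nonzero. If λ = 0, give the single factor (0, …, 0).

((10, 6), (10, 1))

Converting to the ω-basis (c_i = row i of M dotted with v = (2216, -1735)):
  c_1 = (-25)·(2216) + (-32)·(-1735) = 120
  c_2 = (-18)·(2216) + (-23)·(-1735) = 17
Expand coordinatewise in base 11:
  c_1 = 120 = 10·11^0 + 10·11^1
  c_2 = 17 = 6·11^0 + 1·11^1
λ_0 = (10, 6)
λ_1 = (10, 1)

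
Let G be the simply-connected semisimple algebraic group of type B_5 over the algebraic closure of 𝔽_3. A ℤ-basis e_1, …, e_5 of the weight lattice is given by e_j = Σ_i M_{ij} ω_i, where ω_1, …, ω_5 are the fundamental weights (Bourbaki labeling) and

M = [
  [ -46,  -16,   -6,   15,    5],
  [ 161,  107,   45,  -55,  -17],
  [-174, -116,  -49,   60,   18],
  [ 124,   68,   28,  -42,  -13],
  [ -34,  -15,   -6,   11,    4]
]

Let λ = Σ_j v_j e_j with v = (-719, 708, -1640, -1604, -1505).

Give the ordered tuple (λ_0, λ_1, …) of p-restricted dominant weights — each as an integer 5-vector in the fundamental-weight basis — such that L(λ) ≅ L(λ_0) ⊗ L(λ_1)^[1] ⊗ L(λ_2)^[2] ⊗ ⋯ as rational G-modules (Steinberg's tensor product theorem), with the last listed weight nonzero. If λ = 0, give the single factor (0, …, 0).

((1, 2, 2, 1, 2), (0, 0, 2, 0, 0))

Converting to the ω-basis (c_i = row i of M dotted with v = (-719, 708, -1640, -1604, -1505)):
  c_1 = (-46)·(-719) + (-16)·(708) + (-6)·(-1640) + (15)·(-1604) + (5)·(-1505) = 1
  c_2 = (161)·(-719) + 107·708 + (45)·(-1640) + (-55)·(-1604) + (-17)·(-1505) = 2
  c_3 = (-174)·(-719) + (-116)·(708) + (-49)·(-1640) + (60)·(-1604) + (18)·(-1505) = 8
  c_4 = (124)·(-719) + 68·708 + (28)·(-1640) + (-42)·(-1604) + (-13)·(-1505) = 1
  c_5 = (-34)·(-719) + (-15)·(708) + (-6)·(-1640) + (11)·(-1604) + (4)·(-1505) = 2
Expand coordinatewise in base 3:
  c_1 = 1 = 1·3^0
  c_2 = 2 = 2·3^0
  c_3 = 8 = 2·3^0 + 2·3^1
  c_4 = 1 = 1·3^0
  c_5 = 2 = 2·3^0
Factor λ_0 = (1, 2, 2, 1, 2)
Factor λ_1 = (0, 0, 2, 0, 0)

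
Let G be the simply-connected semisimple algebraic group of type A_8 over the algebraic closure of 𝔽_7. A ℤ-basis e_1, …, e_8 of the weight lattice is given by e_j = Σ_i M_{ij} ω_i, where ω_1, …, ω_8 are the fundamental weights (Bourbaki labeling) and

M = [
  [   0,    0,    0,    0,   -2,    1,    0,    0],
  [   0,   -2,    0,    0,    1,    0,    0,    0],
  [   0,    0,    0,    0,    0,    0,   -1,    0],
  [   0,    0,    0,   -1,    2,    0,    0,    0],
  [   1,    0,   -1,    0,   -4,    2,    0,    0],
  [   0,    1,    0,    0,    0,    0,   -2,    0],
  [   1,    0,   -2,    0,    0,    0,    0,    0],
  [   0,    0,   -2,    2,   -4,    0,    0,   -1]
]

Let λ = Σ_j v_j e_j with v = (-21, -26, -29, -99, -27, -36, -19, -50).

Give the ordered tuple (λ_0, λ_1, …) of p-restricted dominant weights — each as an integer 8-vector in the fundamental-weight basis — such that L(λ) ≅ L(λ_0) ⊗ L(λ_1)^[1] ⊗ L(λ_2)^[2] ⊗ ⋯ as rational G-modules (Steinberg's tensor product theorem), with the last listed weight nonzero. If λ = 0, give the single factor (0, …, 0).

((4, 4, 5, 3, 2, 5, 2, 4), (2, 3, 2, 6, 6, 1, 5, 2))

ω-coordinates c = M·v, v = (-21, -26, -29, -99, -27, -36, -19, -50):
  c_1 = (0)·(-21) + (0)·(-26) + (0)·(-29) + (0)·(-99) + (-2)·(-27) + (1)·(-36) + (0)·(-19) + (0)·(-50) = 18
  c_2 = (0)·(-21) + (-2)·(-26) + (0)·(-29) + (0)·(-99) + (1)·(-27) + (0)·(-36) + (0)·(-19) + (0)·(-50) = 25
  c_3 = (0)·(-21) + (0)·(-26) + (0)·(-29) + (0)·(-99) + (0)·(-27) + (0)·(-36) + (-1)·(-19) + (0)·(-50) = 19
  c_4 = (0)·(-21) + (0)·(-26) + (0)·(-29) + (-1)·(-99) + (2)·(-27) + (0)·(-36) + (0)·(-19) + (0)·(-50) = 45
  c_5 = (1)·(-21) + (0)·(-26) + (-1)·(-29) + (0)·(-99) + (-4)·(-27) + (2)·(-36) + (0)·(-19) + (0)·(-50) = 44
  c_6 = (0)·(-21) + (1)·(-26) + (0)·(-29) + (0)·(-99) + (0)·(-27) + (0)·(-36) + (-2)·(-19) + (0)·(-50) = 12
  c_7 = (1)·(-21) + (0)·(-26) + (-2)·(-29) + (0)·(-99) + (0)·(-27) + (0)·(-36) + (0)·(-19) + (0)·(-50) = 37
  c_8 = (0)·(-21) + (0)·(-26) + (-2)·(-29) + (2)·(-99) + (-4)·(-27) + (0)·(-36) + (0)·(-19) + (-1)·(-50) = 18
Base-7 expansion of each c_i:
  c_1 = 18 = 4·7^0 + 2·7^1
  c_2 = 25 = 4·7^0 + 3·7^1
  c_3 = 19 = 5·7^0 + 2·7^1
  c_4 = 45 = 3·7^0 + 6·7^1
  c_5 = 44 = 2·7^0 + 6·7^1
  c_6 = 12 = 5·7^0 + 1·7^1
  c_7 = 37 = 2·7^0 + 5·7^1
  c_8 = 18 = 4·7^0 + 2·7^1
Factor λ_0 = (4, 4, 5, 3, 2, 5, 2, 4)
Factor λ_1 = (2, 3, 2, 6, 6, 1, 5, 2)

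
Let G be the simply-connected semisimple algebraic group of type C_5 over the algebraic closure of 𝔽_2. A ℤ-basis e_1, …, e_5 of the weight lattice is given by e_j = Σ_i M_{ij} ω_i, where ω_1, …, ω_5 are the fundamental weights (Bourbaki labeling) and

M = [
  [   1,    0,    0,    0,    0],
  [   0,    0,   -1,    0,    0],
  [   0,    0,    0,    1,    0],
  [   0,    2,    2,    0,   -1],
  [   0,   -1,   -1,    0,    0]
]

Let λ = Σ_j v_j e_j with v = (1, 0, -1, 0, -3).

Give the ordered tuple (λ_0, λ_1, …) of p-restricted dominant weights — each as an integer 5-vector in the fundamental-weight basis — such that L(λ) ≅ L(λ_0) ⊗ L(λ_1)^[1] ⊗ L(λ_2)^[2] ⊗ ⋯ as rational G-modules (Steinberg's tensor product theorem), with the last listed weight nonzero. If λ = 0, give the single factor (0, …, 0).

((1, 1, 0, 1, 1),)

Converting to the ω-basis (c_i = row i of M dotted with v = (1, 0, -1, 0, -3)):
  c_1 = 1*1 + 0*0 + 0*-1 + 0*0 + 0*-3 = 1
  c_2 = 0*1 + 0*0 + -1*-1 + 0*0 + 0*-3 = 1
  c_3 = 0*1 + 0*0 + 0*-1 + 1*0 + 0*-3 = 0
  c_4 = 0*1 + 2*0 + 2*-1 + 0*0 + -1*-3 = 1
  c_5 = 0*1 + -1*0 + -1*-1 + 0*0 + 0*-3 = 1
Base-2 expansion of each c_i:
  c_1 = 1 = 1·2^0
  c_2 = 1 = 1·2^0
  c_3 = 0
  c_4 = 1 = 1·2^0
  c_5 = 1 = 1·2^0
Factor λ_0 = (1, 1, 0, 1, 1)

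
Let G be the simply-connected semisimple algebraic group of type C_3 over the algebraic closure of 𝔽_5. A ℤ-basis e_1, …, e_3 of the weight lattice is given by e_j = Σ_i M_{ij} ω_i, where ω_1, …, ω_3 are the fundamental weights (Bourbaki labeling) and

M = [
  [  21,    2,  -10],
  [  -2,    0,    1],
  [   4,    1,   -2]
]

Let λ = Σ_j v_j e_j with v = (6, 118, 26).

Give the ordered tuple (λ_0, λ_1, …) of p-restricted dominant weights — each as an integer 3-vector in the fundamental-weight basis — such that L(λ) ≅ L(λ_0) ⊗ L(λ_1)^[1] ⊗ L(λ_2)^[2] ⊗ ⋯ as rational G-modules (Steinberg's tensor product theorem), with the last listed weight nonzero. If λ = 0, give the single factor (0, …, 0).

((2, 4, 0), (0, 2, 3), (4, 0, 3))

Compute c_i = Σ_j M_{ij} v_j with v = (6, 118, 26):
  c_1 = 21·6 + 2·118 + (-10)·(26) = 102
  c_2 = (-2)·(6) + 0·118 + 1·26 = 14
  c_3 = 4·6 + 1·118 + (-2)·(26) = 90
Writing each c_i in base p = 5:
  c_1 = 102 = 2·5^0 + 0·5^1 + 4·5^2
  c_2 = 14 = 4·5^0 + 2·5^1
  c_3 = 90 = 0·5^0 + 3·5^1 + 3·5^2
p-restricted factor λ_0 = (2, 4, 0)
p-restricted factor λ_1 = (0, 2, 3)
p-restricted factor λ_2 = (4, 0, 3)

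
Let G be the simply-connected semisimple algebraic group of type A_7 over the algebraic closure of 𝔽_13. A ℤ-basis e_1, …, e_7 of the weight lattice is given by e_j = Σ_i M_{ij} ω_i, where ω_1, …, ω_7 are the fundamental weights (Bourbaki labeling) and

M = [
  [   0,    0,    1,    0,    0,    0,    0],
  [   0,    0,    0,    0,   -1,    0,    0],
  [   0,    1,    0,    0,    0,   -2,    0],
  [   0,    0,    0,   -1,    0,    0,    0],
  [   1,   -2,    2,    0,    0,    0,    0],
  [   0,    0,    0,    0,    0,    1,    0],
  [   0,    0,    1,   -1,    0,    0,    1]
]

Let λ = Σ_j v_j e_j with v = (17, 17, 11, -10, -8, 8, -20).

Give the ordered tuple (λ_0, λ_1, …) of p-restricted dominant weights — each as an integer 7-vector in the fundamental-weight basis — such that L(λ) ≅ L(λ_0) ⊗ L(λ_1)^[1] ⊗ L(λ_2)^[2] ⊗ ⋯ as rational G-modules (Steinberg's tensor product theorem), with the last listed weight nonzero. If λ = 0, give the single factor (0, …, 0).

Change of basis e → ω: c = M·v where v = (17, 17, 11, -10, -8, 8, -20):
  c_1 = 0·17 + 0·17 + 1·11 + (0)·(-10) + (0)·(-8) + 0·8 + (0)·(-20) = 11
  c_2 = 0·17 + 0·17 + 0·11 + (0)·(-10) + (-1)·(-8) + 0·8 + (0)·(-20) = 8
  c_3 = 0·17 + 1·17 + 0·11 + (0)·(-10) + (0)·(-8) + (-2)·(8) + (0)·(-20) = 1
  c_4 = 0·17 + 0·17 + 0·11 + (-1)·(-10) + (0)·(-8) + 0·8 + (0)·(-20) = 10
  c_5 = 1·17 + (-2)·(17) + 2·11 + (0)·(-10) + (0)·(-8) + 0·8 + (0)·(-20) = 5
  c_6 = 0·17 + 0·17 + 0·11 + (0)·(-10) + (0)·(-8) + 1·8 + (0)·(-20) = 8
  c_7 = 0·17 + 0·17 + 1·11 + (-1)·(-10) + (0)·(-8) + 0·8 + (1)·(-20) = 1
p = 13; digits c_i = Σ_j d_{ij}·13^j, 0 ≤ d_{ij} < 13:
  c_1 = 11 = 11·13^0
  c_2 = 8 = 8·13^0
  c_3 = 1 = 1·13^0
  c_4 = 10 = 10·13^0
  c_5 = 5 = 5·13^0
  c_6 = 8 = 8·13^0
  c_7 = 1 = 1·13^0
λ_0 = (11, 8, 1, 10, 5, 8, 1)

((11, 8, 1, 10, 5, 8, 1),)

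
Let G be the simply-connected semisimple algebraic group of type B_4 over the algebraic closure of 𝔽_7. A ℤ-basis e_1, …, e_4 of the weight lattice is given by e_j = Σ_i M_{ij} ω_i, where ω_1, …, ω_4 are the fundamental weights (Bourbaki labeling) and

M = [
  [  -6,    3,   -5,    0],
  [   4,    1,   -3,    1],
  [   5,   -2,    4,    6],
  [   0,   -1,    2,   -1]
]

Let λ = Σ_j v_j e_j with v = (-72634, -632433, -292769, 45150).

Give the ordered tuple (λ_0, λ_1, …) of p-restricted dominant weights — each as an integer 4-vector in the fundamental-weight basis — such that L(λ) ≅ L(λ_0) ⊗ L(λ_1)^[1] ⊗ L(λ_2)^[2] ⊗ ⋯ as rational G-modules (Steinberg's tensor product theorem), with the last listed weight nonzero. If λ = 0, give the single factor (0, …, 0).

Change of basis e → ω: c = M·v where v = (-72634, -632433, -292769, 45150):
  c_1 = (-6)·(-72634) + (3)·(-632433) + (-5)·(-292769) + (0)·(45150) = 2350
  c_2 = (4)·(-72634) + (1)·(-632433) + (-3)·(-292769) + (1)·(45150) = 488
  c_3 = (5)·(-72634) + (-2)·(-632433) + (4)·(-292769) + (6)·(45150) = 1520
  c_4 = (0)·(-72634) + (-1)·(-632433) + (2)·(-292769) + (-1)·(45150) = 1745
Expand coordinatewise in base 7:
  c_1 = 2350 = 5·7^0 + 6·7^1 + 5·7^2 + 6·7^3
  c_2 = 488 = 5·7^0 + 6·7^1 + 2·7^2 + 1·7^3
  c_3 = 1520 = 1·7^0 + 0·7^1 + 3·7^2 + 4·7^3
  c_4 = 1745 = 2·7^0 + 4·7^1 + 0·7^2 + 5·7^3
λ_0 = (5, 5, 1, 2)
λ_1 = (6, 6, 0, 4)
λ_2 = (5, 2, 3, 0)
λ_3 = (6, 1, 4, 5)

((5, 5, 1, 2), (6, 6, 0, 4), (5, 2, 3, 0), (6, 1, 4, 5))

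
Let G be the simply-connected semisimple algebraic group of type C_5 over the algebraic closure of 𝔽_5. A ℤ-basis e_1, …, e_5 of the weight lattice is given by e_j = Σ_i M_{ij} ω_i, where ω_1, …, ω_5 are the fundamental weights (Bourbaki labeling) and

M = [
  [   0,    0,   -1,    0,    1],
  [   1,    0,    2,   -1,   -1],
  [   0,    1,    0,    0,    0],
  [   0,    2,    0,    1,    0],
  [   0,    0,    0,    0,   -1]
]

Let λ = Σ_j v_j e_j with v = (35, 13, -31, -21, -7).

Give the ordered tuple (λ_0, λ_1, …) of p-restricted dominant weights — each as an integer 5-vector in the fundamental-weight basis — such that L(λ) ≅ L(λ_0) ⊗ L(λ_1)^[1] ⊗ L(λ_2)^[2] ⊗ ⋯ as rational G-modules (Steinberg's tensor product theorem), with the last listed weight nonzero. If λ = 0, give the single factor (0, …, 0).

Compute c_i = Σ_j M_{ij} v_j with v = (35, 13, -31, -21, -7):
  c_1 = (0)·(35) + (0)·(13) + (-1)·(-31) + (0)·(-21) + (1)·(-7) = 24
  c_2 = (1)·(35) + (0)·(13) + (2)·(-31) + (-1)·(-21) + (-1)·(-7) = 1
  c_3 = (0)·(35) + (1)·(13) + (0)·(-31) + (0)·(-21) + (0)·(-7) = 13
  c_4 = (0)·(35) + (2)·(13) + (0)·(-31) + (1)·(-21) + (0)·(-7) = 5
  c_5 = (0)·(35) + (0)·(13) + (0)·(-31) + (0)·(-21) + (-1)·(-7) = 7
Base-5 expansion of each c_i:
  c_1 = 24 = 4·5^0 + 4·5^1
  c_2 = 1 = 1·5^0
  c_3 = 13 = 3·5^0 + 2·5^1
  c_4 = 5 = 0·5^0 + 1·5^1
  c_5 = 7 = 2·5^0 + 1·5^1
λ_0 = (4, 1, 3, 0, 2)
λ_1 = (4, 0, 2, 1, 1)

((4, 1, 3, 0, 2), (4, 0, 2, 1, 1))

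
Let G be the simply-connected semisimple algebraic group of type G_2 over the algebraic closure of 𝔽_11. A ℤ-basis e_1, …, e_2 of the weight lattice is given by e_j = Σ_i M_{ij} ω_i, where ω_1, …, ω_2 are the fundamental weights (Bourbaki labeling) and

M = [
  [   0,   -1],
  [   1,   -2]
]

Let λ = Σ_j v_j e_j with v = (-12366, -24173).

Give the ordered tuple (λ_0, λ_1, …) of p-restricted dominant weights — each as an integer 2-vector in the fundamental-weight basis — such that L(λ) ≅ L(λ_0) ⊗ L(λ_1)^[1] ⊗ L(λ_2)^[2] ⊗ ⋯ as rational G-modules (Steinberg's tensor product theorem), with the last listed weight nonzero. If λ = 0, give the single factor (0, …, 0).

((6, 10), (8, 3), (1, 0), (7, 5), (1, 2))

In the fundamental-weight basis, λ has coordinates c = M·v (v = (-12366, -24173)):
  c_1 = 0*-12366 + -1*-24173 = 24173
  c_2 = 1*-12366 + -2*-24173 = 35980
Base-11 expansion of each c_i:
  c_1 = 24173 = 6·11^0 + 8·11^1 + 1·11^2 + 7·11^3 + 1·11^4
  c_2 = 35980 = 10·11^0 + 3·11^1 + 0·11^2 + 5·11^3 + 2·11^4
λ_0 = (6, 10)
λ_1 = (8, 3)
λ_2 = (1, 0)
λ_3 = (7, 5)
λ_4 = (1, 2)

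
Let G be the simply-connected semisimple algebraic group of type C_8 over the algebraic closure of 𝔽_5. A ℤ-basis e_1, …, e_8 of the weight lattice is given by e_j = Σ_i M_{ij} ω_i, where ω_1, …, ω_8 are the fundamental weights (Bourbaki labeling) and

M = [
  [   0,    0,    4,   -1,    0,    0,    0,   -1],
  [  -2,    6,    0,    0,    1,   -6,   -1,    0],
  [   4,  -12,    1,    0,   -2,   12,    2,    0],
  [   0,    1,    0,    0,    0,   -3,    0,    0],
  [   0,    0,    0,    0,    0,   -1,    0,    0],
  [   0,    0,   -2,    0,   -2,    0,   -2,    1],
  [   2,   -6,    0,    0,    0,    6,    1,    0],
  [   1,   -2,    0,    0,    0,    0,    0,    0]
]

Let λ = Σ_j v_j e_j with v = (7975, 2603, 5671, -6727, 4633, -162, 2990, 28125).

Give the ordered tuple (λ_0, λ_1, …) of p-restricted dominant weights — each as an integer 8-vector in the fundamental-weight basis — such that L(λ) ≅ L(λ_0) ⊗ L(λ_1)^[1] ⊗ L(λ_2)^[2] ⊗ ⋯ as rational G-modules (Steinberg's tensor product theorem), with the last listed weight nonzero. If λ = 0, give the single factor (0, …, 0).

Compute c_i = Σ_j M_{ij} v_j with v = (7975, 2603, 5671, -6727, 4633, -162, 2990, 28125):
  c_1 = 0·7975 + 0·2603 + 4·5671 + (-1)·(-6727) + 0·4633 + (0)·(-162) + 0·2990 + (-1)·(28125) = 1286
  c_2 = (-2)·(7975) + 6·2603 + 0·5671 + (0)·(-6727) + 1·4633 + (-6)·(-162) + (-1)·(2990) + 0·28125 = 2283
  c_3 = 4·7975 + (-12)·(2603) + 1·5671 + (0)·(-6727) + (-2)·(4633) + (12)·(-162) + 2·2990 + 0·28125 = 1105
  c_4 = 0·7975 + 1·2603 + 0·5671 + (0)·(-6727) + 0·4633 + (-3)·(-162) + 0·2990 + 0·28125 = 3089
  c_5 = 0·7975 + 0·2603 + 0·5671 + (0)·(-6727) + 0·4633 + (-1)·(-162) + 0·2990 + 0·28125 = 162
  c_6 = 0·7975 + 0·2603 + (-2)·(5671) + (0)·(-6727) + (-2)·(4633) + (0)·(-162) + (-2)·(2990) + 1·28125 = 1537
  c_7 = 2·7975 + (-6)·(2603) + 0·5671 + (0)·(-6727) + 0·4633 + (6)·(-162) + 1·2990 + 0·28125 = 2350
  c_8 = 1·7975 + (-2)·(2603) + 0·5671 + (0)·(-6727) + 0·4633 + (0)·(-162) + 0·2990 + 0·28125 = 2769
Writing each c_i in base p = 5:
  c_1 = 1286 = 1·5^0 + 2·5^1 + 1·5^2 + 0·5^3 + 2·5^4
  c_2 = 2283 = 3·5^0 + 1·5^1 + 1·5^2 + 3·5^3 + 3·5^4
  c_3 = 1105 = 0·5^0 + 1·5^1 + 4·5^2 + 3·5^3 + 1·5^4
  c_4 = 3089 = 4·5^0 + 2·5^1 + 3·5^2 + 4·5^3 + 4·5^4
  c_5 = 162 = 2·5^0 + 2·5^1 + 1·5^2 + 1·5^3
  c_6 = 1537 = 2·5^0 + 2·5^1 + 1·5^2 + 2·5^3 + 2·5^4
  c_7 = 2350 = 0·5^0 + 0·5^1 + 4·5^2 + 3·5^3 + 3·5^4
  c_8 = 2769 = 4·5^0 + 3·5^1 + 0·5^2 + 2·5^3 + 4·5^4
λ_0 = (1, 3, 0, 4, 2, 2, 0, 4)
λ_1 = (2, 1, 1, 2, 2, 2, 0, 3)
λ_2 = (1, 1, 4, 3, 1, 1, 4, 0)
λ_3 = (0, 3, 3, 4, 1, 2, 3, 2)
λ_4 = (2, 3, 1, 4, 0, 2, 3, 4)

((1, 3, 0, 4, 2, 2, 0, 4), (2, 1, 1, 2, 2, 2, 0, 3), (1, 1, 4, 3, 1, 1, 4, 0), (0, 3, 3, 4, 1, 2, 3, 2), (2, 3, 1, 4, 0, 2, 3, 4))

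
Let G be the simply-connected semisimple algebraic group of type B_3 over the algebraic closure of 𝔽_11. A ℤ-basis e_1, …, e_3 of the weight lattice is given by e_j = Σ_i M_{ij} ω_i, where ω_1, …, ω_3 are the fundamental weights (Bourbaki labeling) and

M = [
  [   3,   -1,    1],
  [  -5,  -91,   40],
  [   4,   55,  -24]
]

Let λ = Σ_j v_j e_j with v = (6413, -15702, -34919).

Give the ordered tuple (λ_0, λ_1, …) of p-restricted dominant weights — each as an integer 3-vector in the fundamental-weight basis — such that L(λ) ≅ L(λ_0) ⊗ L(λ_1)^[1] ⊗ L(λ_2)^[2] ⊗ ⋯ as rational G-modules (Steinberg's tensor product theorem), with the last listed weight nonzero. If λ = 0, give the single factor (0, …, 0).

((0, 2, 10), (2, 5, 8))

In the fundamental-weight basis, λ has coordinates c = M·v (v = (6413, -15702, -34919)):
  c_1 = 3*6413 + -1*-15702 + 1*-34919 = 22
  c_2 = -5*6413 + -91*-15702 + 40*-34919 = 57
  c_3 = 4*6413 + 55*-15702 + -24*-34919 = 98
Expand coordinatewise in base 11:
  c_1 = 22 = 0·11^0 + 2·11^1
  c_2 = 57 = 2·11^0 + 5·11^1
  c_3 = 98 = 10·11^0 + 8·11^1
λ_0 = (0, 2, 10)
λ_1 = (2, 5, 8)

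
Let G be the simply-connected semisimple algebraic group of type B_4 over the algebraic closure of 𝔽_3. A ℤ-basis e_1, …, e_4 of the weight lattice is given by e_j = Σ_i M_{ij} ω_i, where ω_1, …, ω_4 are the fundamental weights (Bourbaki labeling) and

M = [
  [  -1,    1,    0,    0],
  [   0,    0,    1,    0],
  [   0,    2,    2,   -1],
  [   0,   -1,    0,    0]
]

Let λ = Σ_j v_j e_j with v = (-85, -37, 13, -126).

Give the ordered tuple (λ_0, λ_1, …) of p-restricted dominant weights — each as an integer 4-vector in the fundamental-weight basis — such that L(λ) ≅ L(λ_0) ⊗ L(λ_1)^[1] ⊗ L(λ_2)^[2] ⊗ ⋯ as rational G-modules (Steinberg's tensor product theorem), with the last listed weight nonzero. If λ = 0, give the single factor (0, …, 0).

Compute c_i = Σ_j M_{ij} v_j with v = (-85, -37, 13, -126):
  c_1 = -1*-85 + 1*-37 + 0*13 + 0*-126 = 48
  c_2 = 0*-85 + 0*-37 + 1*13 + 0*-126 = 13
  c_3 = 0*-85 + 2*-37 + 2*13 + -1*-126 = 78
  c_4 = 0*-85 + -1*-37 + 0*13 + 0*-126 = 37
p = 3; digits c_i = Σ_j d_{ij}·3^j, 0 ≤ d_{ij} < 3:
  c_1 = 48 = 0·3^0 + 1·3^1 + 2·3^2 + 1·3^3
  c_2 = 13 = 1·3^0 + 1·3^1 + 1·3^2
  c_3 = 78 = 0·3^0 + 2·3^1 + 2·3^2 + 2·3^3
  c_4 = 37 = 1·3^0 + 0·3^1 + 1·3^2 + 1·3^3
p-restricted factor λ_0 = (0, 1, 0, 1)
p-restricted factor λ_1 = (1, 1, 2, 0)
p-restricted factor λ_2 = (2, 1, 2, 1)
p-restricted factor λ_3 = (1, 0, 2, 1)

((0, 1, 0, 1), (1, 1, 2, 0), (2, 1, 2, 1), (1, 0, 2, 1))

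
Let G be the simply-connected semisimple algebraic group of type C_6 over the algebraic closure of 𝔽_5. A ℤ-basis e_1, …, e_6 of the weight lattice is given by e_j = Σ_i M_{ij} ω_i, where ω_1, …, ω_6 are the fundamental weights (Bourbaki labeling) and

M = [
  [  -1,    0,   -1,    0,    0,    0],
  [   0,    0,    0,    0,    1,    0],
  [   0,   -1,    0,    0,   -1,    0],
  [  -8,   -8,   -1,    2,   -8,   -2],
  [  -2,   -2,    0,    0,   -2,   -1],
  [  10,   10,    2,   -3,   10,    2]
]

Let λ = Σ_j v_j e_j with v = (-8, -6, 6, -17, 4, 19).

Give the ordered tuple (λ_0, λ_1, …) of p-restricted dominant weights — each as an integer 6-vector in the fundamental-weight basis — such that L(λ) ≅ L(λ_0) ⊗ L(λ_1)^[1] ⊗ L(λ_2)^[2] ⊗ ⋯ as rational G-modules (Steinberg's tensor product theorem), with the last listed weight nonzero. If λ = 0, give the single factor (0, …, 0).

((2, 4, 2, 2, 1, 1),)

In the fundamental-weight basis, λ has coordinates c = M·v (v = (-8, -6, 6, -17, 4, 19)):
  c_1 = (-1)·(-8) + (0)·(-6) + (-1)·(6) + (0)·(-17) + 0·4 + 0·19 = 2
  c_2 = (0)·(-8) + (0)·(-6) + 0·6 + (0)·(-17) + 1·4 + 0·19 = 4
  c_3 = (0)·(-8) + (-1)·(-6) + 0·6 + (0)·(-17) + (-1)·(4) + 0·19 = 2
  c_4 = (-8)·(-8) + (-8)·(-6) + (-1)·(6) + (2)·(-17) + (-8)·(4) + (-2)·(19) = 2
  c_5 = (-2)·(-8) + (-2)·(-6) + 0·6 + (0)·(-17) + (-2)·(4) + (-1)·(19) = 1
  c_6 = (10)·(-8) + (10)·(-6) + 2·6 + (-3)·(-17) + 10·4 + 2·19 = 1
p = 5; digits c_i = Σ_j d_{ij}·5^j, 0 ≤ d_{ij} < 5:
  c_1 = 2 = 2·5^0
  c_2 = 4 = 4·5^0
  c_3 = 2 = 2·5^0
  c_4 = 2 = 2·5^0
  c_5 = 1 = 1·5^0
  c_6 = 1 = 1·5^0
λ_0 = (2, 4, 2, 2, 1, 1)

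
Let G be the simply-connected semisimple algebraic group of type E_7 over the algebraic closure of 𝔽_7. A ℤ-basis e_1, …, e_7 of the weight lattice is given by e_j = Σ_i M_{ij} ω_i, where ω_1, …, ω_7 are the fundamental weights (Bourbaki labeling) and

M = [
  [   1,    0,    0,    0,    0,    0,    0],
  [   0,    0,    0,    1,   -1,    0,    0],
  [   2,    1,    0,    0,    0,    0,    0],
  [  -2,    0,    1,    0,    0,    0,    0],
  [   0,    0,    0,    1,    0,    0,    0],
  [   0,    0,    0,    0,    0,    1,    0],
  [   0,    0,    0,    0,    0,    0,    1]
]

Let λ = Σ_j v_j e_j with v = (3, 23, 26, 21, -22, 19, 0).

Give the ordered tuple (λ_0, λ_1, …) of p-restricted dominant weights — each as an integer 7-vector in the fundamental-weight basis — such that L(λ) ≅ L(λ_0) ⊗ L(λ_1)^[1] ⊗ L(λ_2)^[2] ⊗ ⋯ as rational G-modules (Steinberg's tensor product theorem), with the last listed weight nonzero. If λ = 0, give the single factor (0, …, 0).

Change of basis e → ω: c = M·v where v = (3, 23, 26, 21, -22, 19, 0):
  c_1 = 1*3 + 0*23 + 0*26 + 0*21 + 0*-22 + 0*19 + 0*0 = 3
  c_2 = 0*3 + 0*23 + 0*26 + 1*21 + -1*-22 + 0*19 + 0*0 = 43
  c_3 = 2*3 + 1*23 + 0*26 + 0*21 + 0*-22 + 0*19 + 0*0 = 29
  c_4 = -2*3 + 0*23 + 1*26 + 0*21 + 0*-22 + 0*19 + 0*0 = 20
  c_5 = 0*3 + 0*23 + 0*26 + 1*21 + 0*-22 + 0*19 + 0*0 = 21
  c_6 = 0*3 + 0*23 + 0*26 + 0*21 + 0*-22 + 1*19 + 0*0 = 19
  c_7 = 0*3 + 0*23 + 0*26 + 0*21 + 0*-22 + 0*19 + 1*0 = 0
Expand coordinatewise in base 7:
  c_1 = 3 = 3·7^0
  c_2 = 43 = 1·7^0 + 6·7^1
  c_3 = 29 = 1·7^0 + 4·7^1
  c_4 = 20 = 6·7^0 + 2·7^1
  c_5 = 21 = 0·7^0 + 3·7^1
  c_6 = 19 = 5·7^0 + 2·7^1
  c_7 = 0
λ_0 = (3, 1, 1, 6, 0, 5, 0)
λ_1 = (0, 6, 4, 2, 3, 2, 0)

((3, 1, 1, 6, 0, 5, 0), (0, 6, 4, 2, 3, 2, 0))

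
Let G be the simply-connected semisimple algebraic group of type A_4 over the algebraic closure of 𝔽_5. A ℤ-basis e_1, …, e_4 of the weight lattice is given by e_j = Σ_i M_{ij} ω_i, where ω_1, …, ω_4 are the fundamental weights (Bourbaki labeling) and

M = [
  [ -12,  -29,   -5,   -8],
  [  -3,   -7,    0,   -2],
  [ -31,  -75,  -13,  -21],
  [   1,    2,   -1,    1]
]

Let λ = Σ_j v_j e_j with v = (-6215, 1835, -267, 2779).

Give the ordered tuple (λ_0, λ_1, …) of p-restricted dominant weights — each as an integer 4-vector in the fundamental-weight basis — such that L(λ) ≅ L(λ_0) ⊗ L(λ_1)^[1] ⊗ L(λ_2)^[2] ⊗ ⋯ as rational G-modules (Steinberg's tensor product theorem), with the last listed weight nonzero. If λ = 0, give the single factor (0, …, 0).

Converting to the ω-basis (c_i = row i of M dotted with v = (-6215, 1835, -267, 2779)):
  c_1 = (-12)·(-6215) + (-29)·(1835) + (-5)·(-267) + (-8)·(2779) = 468
  c_2 = (-3)·(-6215) + (-7)·(1835) + (0)·(-267) + (-2)·(2779) = 242
  c_3 = (-31)·(-6215) + (-75)·(1835) + (-13)·(-267) + (-21)·(2779) = 152
  c_4 = (1)·(-6215) + 2·1835 + (-1)·(-267) + 1·2779 = 501
Base-5 expansion of each c_i:
  c_1 = 468 = 3·5^0 + 3·5^1 + 3·5^2 + 3·5^3
  c_2 = 242 = 2·5^0 + 3·5^1 + 4·5^2 + 1·5^3
  c_3 = 152 = 2·5^0 + 0·5^1 + 1·5^2 + 1·5^3
  c_4 = 501 = 1·5^0 + 0·5^1 + 0·5^2 + 4·5^3
Factor λ_0 = (3, 2, 2, 1)
Factor λ_1 = (3, 3, 0, 0)
Factor λ_2 = (3, 4, 1, 0)
Factor λ_3 = (3, 1, 1, 4)

((3, 2, 2, 1), (3, 3, 0, 0), (3, 4, 1, 0), (3, 1, 1, 4))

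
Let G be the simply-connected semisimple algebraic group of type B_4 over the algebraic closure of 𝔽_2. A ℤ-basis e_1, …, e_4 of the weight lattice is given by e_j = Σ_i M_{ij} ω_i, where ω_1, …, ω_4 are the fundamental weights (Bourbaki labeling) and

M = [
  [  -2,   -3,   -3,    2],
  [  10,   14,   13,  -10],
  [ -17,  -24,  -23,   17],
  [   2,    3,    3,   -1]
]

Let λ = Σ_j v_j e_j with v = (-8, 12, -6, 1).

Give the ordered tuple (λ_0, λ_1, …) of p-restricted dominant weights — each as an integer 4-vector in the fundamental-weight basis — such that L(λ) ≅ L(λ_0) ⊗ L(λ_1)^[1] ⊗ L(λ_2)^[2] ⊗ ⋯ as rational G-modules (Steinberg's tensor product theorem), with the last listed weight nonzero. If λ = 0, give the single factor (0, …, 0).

Converting to the ω-basis (c_i = row i of M dotted with v = (-8, 12, -6, 1)):
  c_1 = -2*-8 + -3*12 + -3*-6 + 2*1 = 0
  c_2 = 10*-8 + 14*12 + 13*-6 + -10*1 = 0
  c_3 = -17*-8 + -24*12 + -23*-6 + 17*1 = 3
  c_4 = 2*-8 + 3*12 + 3*-6 + -1*1 = 1
Writing each c_i in base p = 2:
  c_1 = 0
  c_2 = 0
  c_3 = 3 = 1·2^0 + 1·2^1
  c_4 = 1 = 1·2^0
p-restricted factor λ_0 = (0, 0, 1, 1)
p-restricted factor λ_1 = (0, 0, 1, 0)

((0, 0, 1, 1), (0, 0, 1, 0))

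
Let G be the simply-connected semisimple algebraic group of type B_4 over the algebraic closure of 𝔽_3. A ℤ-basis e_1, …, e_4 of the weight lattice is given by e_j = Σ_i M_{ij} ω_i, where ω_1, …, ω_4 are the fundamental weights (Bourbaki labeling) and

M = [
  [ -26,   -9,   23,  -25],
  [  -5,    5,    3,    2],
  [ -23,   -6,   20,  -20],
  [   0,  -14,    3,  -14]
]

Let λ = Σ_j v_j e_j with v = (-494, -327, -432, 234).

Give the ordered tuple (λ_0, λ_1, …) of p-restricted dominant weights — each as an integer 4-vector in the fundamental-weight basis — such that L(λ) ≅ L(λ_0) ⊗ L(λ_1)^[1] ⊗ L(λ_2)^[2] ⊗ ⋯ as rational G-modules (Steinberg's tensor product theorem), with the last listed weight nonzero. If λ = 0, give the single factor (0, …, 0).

Compute c_i = Σ_j M_{ij} v_j with v = (-494, -327, -432, 234):
  c_1 = (-26)·(-494) + (-9)·(-327) + (23)·(-432) + (-25)·(234) = 1
  c_2 = (-5)·(-494) + (5)·(-327) + (3)·(-432) + 2·234 = 7
  c_3 = (-23)·(-494) + (-6)·(-327) + (20)·(-432) + (-20)·(234) = 4
  c_4 = (0)·(-494) + (-14)·(-327) + (3)·(-432) + (-14)·(234) = 6
Base-3 expansion of each c_i:
  c_1 = 1 = 1·3^0
  c_2 = 7 = 1·3^0 + 2·3^1
  c_3 = 4 = 1·3^0 + 1·3^1
  c_4 = 6 = 0·3^0 + 2·3^1
Factor λ_0 = (1, 1, 1, 0)
Factor λ_1 = (0, 2, 1, 2)

((1, 1, 1, 0), (0, 2, 1, 2))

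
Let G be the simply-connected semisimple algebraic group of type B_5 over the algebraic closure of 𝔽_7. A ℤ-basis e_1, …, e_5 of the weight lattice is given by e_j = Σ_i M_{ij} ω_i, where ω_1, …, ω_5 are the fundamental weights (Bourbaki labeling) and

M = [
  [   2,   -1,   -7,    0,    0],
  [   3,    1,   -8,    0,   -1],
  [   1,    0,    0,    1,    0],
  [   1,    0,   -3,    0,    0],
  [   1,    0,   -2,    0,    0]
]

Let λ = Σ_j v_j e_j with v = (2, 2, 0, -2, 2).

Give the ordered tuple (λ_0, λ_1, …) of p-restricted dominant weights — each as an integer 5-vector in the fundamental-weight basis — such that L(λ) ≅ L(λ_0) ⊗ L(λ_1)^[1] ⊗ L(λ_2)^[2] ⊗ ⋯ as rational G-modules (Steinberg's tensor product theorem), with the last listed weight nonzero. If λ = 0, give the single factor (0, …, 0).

((2, 6, 0, 2, 2),)

Converting to the ω-basis (c_i = row i of M dotted with v = (2, 2, 0, -2, 2)):
  c_1 = (2)·(2) + (-1)·(2) + (-7)·(0) + (0)·(-2) + (0)·(2) = 2
  c_2 = (3)·(2) + (1)·(2) + (-8)·(0) + (0)·(-2) + (-1)·(2) = 6
  c_3 = (1)·(2) + (0)·(2) + (0)·(0) + (1)·(-2) + (0)·(2) = 0
  c_4 = (1)·(2) + (0)·(2) + (-3)·(0) + (0)·(-2) + (0)·(2) = 2
  c_5 = (1)·(2) + (0)·(2) + (-2)·(0) + (0)·(-2) + (0)·(2) = 2
Expand coordinatewise in base 7:
  c_1 = 2 = 2·7^0
  c_2 = 6 = 6·7^0
  c_3 = 0
  c_4 = 2 = 2·7^0
  c_5 = 2 = 2·7^0
p-restricted factor λ_0 = (2, 6, 0, 2, 2)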